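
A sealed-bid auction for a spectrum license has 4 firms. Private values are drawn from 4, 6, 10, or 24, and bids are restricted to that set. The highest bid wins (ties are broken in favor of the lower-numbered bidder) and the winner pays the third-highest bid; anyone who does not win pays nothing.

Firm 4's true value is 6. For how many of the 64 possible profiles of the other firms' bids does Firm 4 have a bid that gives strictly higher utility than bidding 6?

6

Others bid (4, 4, 6): truth gives 0; bid 10 gives 2 > 0. Violating.
Others bid (4, 4, 10): truth gives 0; bid 24 gives 2 > 0. Violating.
Others bid (4, 6, 4): truth gives 0; bid 10 gives 2 > 0. Violating.
Others bid (4, 10, 4): truth gives 0; bid 24 gives 2 > 0. Violating.
Others bid (4, 4, 4): truth gives 2; no alternative beats it.
Others bid (4, 4, 24): truth gives 0; no alternative beats it.
(Checking all 64 profiles: 6 have a profitable deviation, 58 do not.)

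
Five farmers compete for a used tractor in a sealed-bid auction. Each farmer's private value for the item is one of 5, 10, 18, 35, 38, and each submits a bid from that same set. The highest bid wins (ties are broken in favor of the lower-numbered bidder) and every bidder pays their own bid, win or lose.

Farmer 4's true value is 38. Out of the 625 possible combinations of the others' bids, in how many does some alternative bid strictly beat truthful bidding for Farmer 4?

Others bid (5, 5, 5, 5): truth gives 0; bid 10 gives 28 > 0. Violating.
Others bid (5, 5, 5, 10): truth gives 0; bid 10 gives 28 > 0. Violating.
Others bid (5, 5, 5, 18): truth gives 0; bid 18 gives 20 > 0. Violating.
Others bid (5, 5, 5, 35): truth gives 0; bid 35 gives 3 > 0. Violating.
Others bid (5, 5, 5, 38): truth gives 0; no alternative beats it.
Others bid (5, 5, 10, 38): truth gives 0; no alternative beats it.
(Checking all 625 profiles: 413 have a profitable deviation, 212 do not.)

413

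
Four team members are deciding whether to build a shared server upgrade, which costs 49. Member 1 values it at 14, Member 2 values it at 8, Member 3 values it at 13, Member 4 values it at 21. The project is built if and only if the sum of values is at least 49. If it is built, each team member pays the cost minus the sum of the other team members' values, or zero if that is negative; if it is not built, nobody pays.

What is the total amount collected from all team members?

28

Total value 56 ≥ cost 49, so it is built.
Member 1: others sum to 42; max(0, 49 - 42) = 7.
Member 2: others sum to 48; max(0, 49 - 48) = 1.
Member 3: others sum to 43; max(0, 49 - 43) = 6.
Member 4: others sum to 35; max(0, 49 - 35) = 14.
Total collected = 7 + 1 + 6 + 14 = 28.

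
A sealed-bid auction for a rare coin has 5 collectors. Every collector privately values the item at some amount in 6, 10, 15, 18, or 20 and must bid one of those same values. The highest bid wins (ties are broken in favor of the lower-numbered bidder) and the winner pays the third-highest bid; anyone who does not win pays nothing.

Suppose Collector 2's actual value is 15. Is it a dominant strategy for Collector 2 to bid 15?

Consider the case where Collector 1 bids 6, Collector 3 bids 6, Collector 4 bids 6 and Collector 5 bids 18.
Truthful bid 15: loses, pays 0, utility 0.
Bid 18 instead: wins, pays 6, utility 15 - 6 = 9.
Since 9 > 0, bidding 18 is strictly better here, so truthful bidding is not dominant.

No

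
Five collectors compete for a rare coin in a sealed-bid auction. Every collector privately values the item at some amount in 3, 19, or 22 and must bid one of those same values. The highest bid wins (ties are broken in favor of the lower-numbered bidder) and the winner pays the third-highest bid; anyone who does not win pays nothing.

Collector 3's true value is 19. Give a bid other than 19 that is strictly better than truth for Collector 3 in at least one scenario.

Suppose Collector 1 bids 3, Collector 2 bids 3, Collector 4 bids 3 and Collector 5 bids 22.
Bid 19: loses, pays 0, utility 0.
Bid 22: wins, pays 3, utility 19 - 3 = 16.
So bidding 22 beats truth here (16 > 0).

22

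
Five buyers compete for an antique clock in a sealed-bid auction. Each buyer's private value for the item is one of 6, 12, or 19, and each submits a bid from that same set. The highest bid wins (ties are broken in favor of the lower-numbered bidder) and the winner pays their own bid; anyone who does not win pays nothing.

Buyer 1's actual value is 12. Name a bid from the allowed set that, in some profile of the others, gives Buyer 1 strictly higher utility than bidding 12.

6

Suppose Buyer 2 bids 6, Buyer 3 bids 6, Buyer 4 bids 6 and Buyer 5 bids 6.
Bid 12: wins, pays 12, utility 12 - 12 = 0.
Bid 6: wins, pays 6, utility 12 - 6 = 6.
So bidding 6 beats truth here (6 > 0).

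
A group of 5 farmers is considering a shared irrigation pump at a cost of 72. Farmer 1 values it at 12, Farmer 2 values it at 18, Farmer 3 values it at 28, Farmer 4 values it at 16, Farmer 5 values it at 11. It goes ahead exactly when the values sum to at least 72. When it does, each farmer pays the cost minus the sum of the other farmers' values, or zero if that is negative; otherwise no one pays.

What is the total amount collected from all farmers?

Total value 85 ≥ cost 72, so it is built.
Farmer 1: others sum to 73; max(0, 72 - 73) = 0.
Farmer 2: others sum to 67; max(0, 72 - 67) = 5.
Farmer 3: others sum to 57; max(0, 72 - 57) = 15.
Farmer 4: others sum to 69; max(0, 72 - 69) = 3.
Farmer 5: others sum to 74; max(0, 72 - 74) = 0.
Total collected = 0 + 5 + 15 + 3 + 0 = 23.

23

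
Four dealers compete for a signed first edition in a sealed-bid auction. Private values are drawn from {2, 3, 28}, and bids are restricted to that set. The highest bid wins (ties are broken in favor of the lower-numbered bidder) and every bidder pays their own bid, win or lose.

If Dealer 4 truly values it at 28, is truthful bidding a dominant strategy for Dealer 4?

No

Consider the case where Dealer 1 bids 2, Dealer 2 bids 2 and Dealer 3 bids 2.
Truthful bid 28: wins, pays 28, utility 28 - 28 = 0.
Bid 3 instead: wins, pays 3, utility 28 - 3 = 25.
Since 25 > 0, bidding 3 is strictly better here, so truthful bidding is not dominant.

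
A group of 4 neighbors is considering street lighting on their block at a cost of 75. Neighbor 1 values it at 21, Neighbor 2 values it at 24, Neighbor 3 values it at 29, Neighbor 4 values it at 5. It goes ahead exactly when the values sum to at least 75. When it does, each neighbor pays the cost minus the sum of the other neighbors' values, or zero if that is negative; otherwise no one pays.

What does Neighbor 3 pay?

25

Total value 79 ≥ cost 75, so the project is built.
The other neighbors' values sum to 50.
Cost minus that sum is 75 - 50 = 25.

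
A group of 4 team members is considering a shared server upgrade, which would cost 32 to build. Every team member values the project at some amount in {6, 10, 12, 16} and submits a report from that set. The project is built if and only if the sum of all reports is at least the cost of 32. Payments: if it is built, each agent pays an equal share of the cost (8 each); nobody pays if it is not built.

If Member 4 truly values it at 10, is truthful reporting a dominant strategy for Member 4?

No

Consider the case where Member 1 reports 6, Member 2 reports 6 and Member 3 reports 6.
Truthful report 10: project not built, utility 0.
Report 16 instead: project built, pays 8, utility 10 - 8 = 2.
Since 2 > 0, reporting 16 is strictly better here, so truthful reporting is not dominant.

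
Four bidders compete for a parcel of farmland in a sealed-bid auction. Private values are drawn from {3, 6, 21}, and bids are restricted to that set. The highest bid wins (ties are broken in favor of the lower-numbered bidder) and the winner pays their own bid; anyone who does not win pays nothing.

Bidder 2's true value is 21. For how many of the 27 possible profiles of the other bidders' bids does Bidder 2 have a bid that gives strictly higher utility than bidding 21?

4

Others bid (3, 3, 3): truth gives 0; bid 6 gives 15 > 0. Violating.
Others bid (3, 3, 6): truth gives 0; bid 6 gives 15 > 0. Violating.
Others bid (3, 6, 3): truth gives 0; bid 6 gives 15 > 0. Violating.
Others bid (3, 6, 6): truth gives 0; bid 6 gives 15 > 0. Violating.
Others bid (3, 3, 21): truth gives 0; no alternative beats it.
Others bid (3, 6, 21): truth gives 0; no alternative beats it.
(Checking all 27 profiles: 4 have a profitable deviation, 23 do not.)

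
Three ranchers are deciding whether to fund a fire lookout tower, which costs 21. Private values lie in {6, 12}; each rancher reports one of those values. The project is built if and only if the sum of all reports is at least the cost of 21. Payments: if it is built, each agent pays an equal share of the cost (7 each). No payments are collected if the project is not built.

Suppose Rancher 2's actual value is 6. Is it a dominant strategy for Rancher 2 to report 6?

Yes

Check each profile of the others' reports and compare truth against every alternative report.
Others report (6, 6): truth gives 0, best alternative gives -1.
Others report (6, 12): truth gives -1, best alternative gives -1.
Others report (12, 6): truth gives -1, best alternative gives -1.
Others report (12, 12): truth gives -1, best alternative gives -1.
In every case the truthful report is at least as good as any alternative, so it is a dominant strategy.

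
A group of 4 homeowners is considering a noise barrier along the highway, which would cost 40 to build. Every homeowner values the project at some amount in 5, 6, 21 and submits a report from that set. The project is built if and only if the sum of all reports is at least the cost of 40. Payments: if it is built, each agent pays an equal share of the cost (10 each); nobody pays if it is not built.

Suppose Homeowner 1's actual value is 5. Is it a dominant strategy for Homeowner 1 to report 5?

Check each profile of the others' reports and compare truth against every alternative report.
Others report (5, 21, 21): truth gives -5, best alternative gives -5.
Others report (6, 21, 21): truth gives -5, best alternative gives -5.
Others report (21, 5, 21): truth gives -5, best alternative gives -5.
Others report (21, 6, 21): truth gives -5, best alternative gives -5.
Others report (21, 21, 5): truth gives -5, best alternative gives -5.
Others report (21, 21, 6): truth gives -5, best alternative gives -5.
(Remaining 21 profiles checked similarly; truth is weakly best in each.)
In every case the truthful report is at least as good as any alternative, so it is a dominant strategy.

Yes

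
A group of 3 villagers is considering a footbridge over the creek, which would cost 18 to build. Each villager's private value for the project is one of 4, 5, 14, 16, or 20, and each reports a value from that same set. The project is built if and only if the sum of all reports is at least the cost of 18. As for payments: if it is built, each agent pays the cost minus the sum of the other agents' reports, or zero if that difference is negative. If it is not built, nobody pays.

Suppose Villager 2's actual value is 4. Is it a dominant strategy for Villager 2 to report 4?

Yes

Check each profile of the others' reports and compare truth against every alternative report.
Others report (4, 14): truth gives 4, best alternative gives 4.
Others report (4, 16): truth gives 4, best alternative gives 4.
Others report (4, 20): truth gives 4, best alternative gives 4.
Others report (5, 14): truth gives 4, best alternative gives 4.
Others report (5, 16): truth gives 4, best alternative gives 4.
Others report (5, 20): truth gives 4, best alternative gives 4.
(Remaining 19 profiles checked similarly; truth is weakly best in each.)
In every case the truthful report is at least as good as any alternative, so it is a dominant strategy.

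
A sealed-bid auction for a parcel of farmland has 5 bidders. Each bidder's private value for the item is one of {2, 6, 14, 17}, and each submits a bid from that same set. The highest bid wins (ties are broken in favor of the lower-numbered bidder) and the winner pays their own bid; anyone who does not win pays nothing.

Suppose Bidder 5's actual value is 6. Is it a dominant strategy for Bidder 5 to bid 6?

Yes

Check each profile of the others' bids and compare truth against every alternative bid.
Others bid (2, 2, 2, 2): truth gives 0, best alternative gives 0.
Others bid (2, 2, 2, 6): truth gives 0, best alternative gives 0.
Others bid (2, 2, 2, 14): truth gives 0, best alternative gives 0.
Others bid (2, 2, 2, 17): truth gives 0, best alternative gives 0.
Others bid (2, 2, 6, 2): truth gives 0, best alternative gives 0.
Others bid (2, 2, 6, 6): truth gives 0, best alternative gives 0.
(Remaining 250 profiles checked similarly; truth is weakly best in each.)
In every case the truthful bid is at least as good as any alternative, so it is a dominant strategy.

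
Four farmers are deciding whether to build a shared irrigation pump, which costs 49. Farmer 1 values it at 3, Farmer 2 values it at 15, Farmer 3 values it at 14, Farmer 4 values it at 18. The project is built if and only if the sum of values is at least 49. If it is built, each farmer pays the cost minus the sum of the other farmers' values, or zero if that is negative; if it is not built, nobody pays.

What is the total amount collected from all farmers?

Total value 50 ≥ cost 49, so it is built.
Farmer 1: others sum to 47; max(0, 49 - 47) = 2.
Farmer 2: others sum to 35; max(0, 49 - 35) = 14.
Farmer 3: others sum to 36; max(0, 49 - 36) = 13.
Farmer 4: others sum to 32; max(0, 49 - 32) = 17.
Total collected = 2 + 14 + 13 + 17 = 46.

46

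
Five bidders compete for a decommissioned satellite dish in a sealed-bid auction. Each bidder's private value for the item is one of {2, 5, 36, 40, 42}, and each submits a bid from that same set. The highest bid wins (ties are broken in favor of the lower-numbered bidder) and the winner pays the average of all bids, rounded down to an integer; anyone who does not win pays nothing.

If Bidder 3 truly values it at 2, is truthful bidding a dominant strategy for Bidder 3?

Check each profile of the others' bids and compare truth against every alternative bid.
Others bid (2, 2, 2, 5): truth gives 0, best alternative gives -1.
Others bid (2, 2, 5, 2): truth gives 0, best alternative gives -1.
Others bid (2, 2, 5, 5): truth gives 0, best alternative gives -1.
Others bid (2, 2, 2, 2): truth gives 0, best alternative gives 0.
Others bid (2, 2, 2, 36): truth gives 0, best alternative gives 0.
Others bid (2, 2, 2, 40): truth gives 0, best alternative gives 0.
(Remaining 619 profiles checked similarly; truth is weakly best in each.)
In every case the truthful bid is at least as good as any alternative, so it is a dominant strategy.

Yes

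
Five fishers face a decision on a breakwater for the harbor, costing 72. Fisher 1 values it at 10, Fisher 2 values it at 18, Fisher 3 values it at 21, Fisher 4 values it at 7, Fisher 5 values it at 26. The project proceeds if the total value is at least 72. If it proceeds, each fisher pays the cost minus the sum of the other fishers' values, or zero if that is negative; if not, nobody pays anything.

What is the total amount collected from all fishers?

Total value 82 ≥ cost 72, so it is built.
Fisher 1: others sum to 72; max(0, 72 - 72) = 0.
Fisher 2: others sum to 64; max(0, 72 - 64) = 8.
Fisher 3: others sum to 61; max(0, 72 - 61) = 11.
Fisher 4: others sum to 75; max(0, 72 - 75) = 0.
Fisher 5: others sum to 56; max(0, 72 - 56) = 16.
Total collected = 0 + 8 + 11 + 0 + 16 = 35.

35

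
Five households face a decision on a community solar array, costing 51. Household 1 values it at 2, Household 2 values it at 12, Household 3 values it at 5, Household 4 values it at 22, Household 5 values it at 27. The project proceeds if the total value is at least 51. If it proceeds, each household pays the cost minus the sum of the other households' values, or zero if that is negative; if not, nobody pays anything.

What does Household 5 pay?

10

Total value 68 ≥ cost 51, so the project is built.
The other households' values sum to 41.
Cost minus that sum is 51 - 41 = 10.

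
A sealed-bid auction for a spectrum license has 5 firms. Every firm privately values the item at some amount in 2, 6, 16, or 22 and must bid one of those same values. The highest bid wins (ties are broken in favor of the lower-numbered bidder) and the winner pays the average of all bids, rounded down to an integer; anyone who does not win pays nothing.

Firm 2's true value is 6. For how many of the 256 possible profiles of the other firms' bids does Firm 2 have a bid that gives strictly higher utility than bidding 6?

Others bid (6, 2, 2, 2): truth gives 0; bid 16 gives 1 > 0. Violating.
Others bid (2, 2, 2, 2): truth gives 4; no alternative beats it.
Others bid (2, 2, 2, 6): truth gives 3; no alternative beats it.
(Checking all 256 profiles: 1 has a profitable deviation, 255 do not.)

1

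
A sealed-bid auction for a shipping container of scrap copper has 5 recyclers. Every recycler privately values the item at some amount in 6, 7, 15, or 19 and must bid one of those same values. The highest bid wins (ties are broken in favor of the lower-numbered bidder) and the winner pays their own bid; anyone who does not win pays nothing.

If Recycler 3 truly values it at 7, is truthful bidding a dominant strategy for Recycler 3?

Yes

Check each profile of the others' bids and compare truth against every alternative bid.
Others bid (6, 6, 6, 6): truth gives 0, best alternative gives 0.
Others bid (6, 6, 6, 7): truth gives 0, best alternative gives 0.
Others bid (6, 6, 6, 15): truth gives 0, best alternative gives 0.
Others bid (6, 6, 6, 19): truth gives 0, best alternative gives 0.
Others bid (6, 6, 7, 6): truth gives 0, best alternative gives 0.
Others bid (6, 6, 7, 7): truth gives 0, best alternative gives 0.
(Remaining 250 profiles checked similarly; truth is weakly best in each.)
In every case the truthful bid is at least as good as any alternative, so it is a dominant strategy.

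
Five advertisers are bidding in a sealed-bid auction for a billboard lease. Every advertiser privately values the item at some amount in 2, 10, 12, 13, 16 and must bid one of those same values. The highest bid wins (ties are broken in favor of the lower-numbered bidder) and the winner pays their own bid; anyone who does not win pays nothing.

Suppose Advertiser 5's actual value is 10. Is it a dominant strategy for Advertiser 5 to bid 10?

Yes

Check each profile of the others' bids and compare truth against every alternative bid.
Others bid (2, 2, 2, 2): truth gives 0, best alternative gives 0.
Others bid (2, 2, 2, 10): truth gives 0, best alternative gives 0.
Others bid (2, 2, 2, 12): truth gives 0, best alternative gives 0.
Others bid (2, 2, 2, 13): truth gives 0, best alternative gives 0.
Others bid (2, 2, 2, 16): truth gives 0, best alternative gives 0.
Others bid (2, 2, 10, 2): truth gives 0, best alternative gives 0.
(Remaining 619 profiles checked similarly; truth is weakly best in each.)
In every case the truthful bid is at least as good as any alternative, so it is a dominant strategy.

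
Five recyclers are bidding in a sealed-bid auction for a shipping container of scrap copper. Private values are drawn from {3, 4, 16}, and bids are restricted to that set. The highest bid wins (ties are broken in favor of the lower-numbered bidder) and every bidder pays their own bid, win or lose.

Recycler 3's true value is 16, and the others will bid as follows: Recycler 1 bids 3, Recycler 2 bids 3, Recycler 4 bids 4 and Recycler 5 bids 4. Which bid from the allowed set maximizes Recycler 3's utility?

Bid 3: loses but pays 3, utility -3.
Bid 4: wins, pays 4, utility 16 - 4 = 12.
Bid 16: wins, pays 16, utility 16 - 16 = 0.
The best choice is 4 with utility 12.

4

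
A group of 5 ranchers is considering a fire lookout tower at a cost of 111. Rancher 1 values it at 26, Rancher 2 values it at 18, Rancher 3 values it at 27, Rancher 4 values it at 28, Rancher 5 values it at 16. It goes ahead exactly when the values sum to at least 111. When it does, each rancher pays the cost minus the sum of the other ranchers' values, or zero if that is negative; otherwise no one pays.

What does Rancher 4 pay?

24

Total value 115 ≥ cost 111, so the project is built.
The other ranchers' values sum to 87.
Cost minus that sum is 111 - 87 = 24.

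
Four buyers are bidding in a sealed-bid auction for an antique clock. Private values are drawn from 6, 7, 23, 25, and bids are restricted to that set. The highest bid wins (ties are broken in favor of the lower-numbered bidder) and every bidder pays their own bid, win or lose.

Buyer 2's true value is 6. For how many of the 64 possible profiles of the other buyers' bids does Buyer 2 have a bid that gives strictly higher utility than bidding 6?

4

Others bid (6, 6, 6): truth gives -6; bid 7 gives -1 > -6. Violating.
Others bid (6, 6, 7): truth gives -6; bid 7 gives -1 > -6. Violating.
Others bid (6, 7, 6): truth gives -6; bid 7 gives -1 > -6. Violating.
Others bid (6, 7, 7): truth gives -6; bid 7 gives -1 > -6. Violating.
Others bid (6, 6, 23): truth gives -6; no alternative beats it.
Others bid (6, 6, 25): truth gives -6; no alternative beats it.
(Checking all 64 profiles: 4 have a profitable deviation, 60 do not.)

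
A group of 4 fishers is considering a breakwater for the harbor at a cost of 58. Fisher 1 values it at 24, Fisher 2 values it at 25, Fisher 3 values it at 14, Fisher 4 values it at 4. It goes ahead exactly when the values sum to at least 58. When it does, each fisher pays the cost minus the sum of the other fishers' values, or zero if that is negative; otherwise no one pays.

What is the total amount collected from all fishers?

36

Total value 67 ≥ cost 58, so it is built.
Fisher 1: others sum to 43; max(0, 58 - 43) = 15.
Fisher 2: others sum to 42; max(0, 58 - 42) = 16.
Fisher 3: others sum to 53; max(0, 58 - 53) = 5.
Fisher 4: others sum to 63; max(0, 58 - 63) = 0.
Total collected = 15 + 16 + 5 + 0 = 36.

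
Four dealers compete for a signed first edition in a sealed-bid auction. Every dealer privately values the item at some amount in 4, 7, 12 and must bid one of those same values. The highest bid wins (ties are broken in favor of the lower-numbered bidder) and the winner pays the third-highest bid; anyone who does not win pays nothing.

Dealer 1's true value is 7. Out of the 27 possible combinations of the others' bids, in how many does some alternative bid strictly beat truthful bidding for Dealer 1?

Others bid (4, 4, 12): truth gives 0; bid 12 gives 3 > 0. Violating.
Others bid (4, 12, 4): truth gives 0; bid 12 gives 3 > 0. Violating.
Others bid (12, 4, 4): truth gives 0; bid 12 gives 3 > 0. Violating.
Others bid (4, 4, 4): truth gives 3; no alternative beats it.
Others bid (4, 4, 7): truth gives 3; no alternative beats it.
(Checking all 27 profiles: 3 have a profitable deviation, 24 do not.)

3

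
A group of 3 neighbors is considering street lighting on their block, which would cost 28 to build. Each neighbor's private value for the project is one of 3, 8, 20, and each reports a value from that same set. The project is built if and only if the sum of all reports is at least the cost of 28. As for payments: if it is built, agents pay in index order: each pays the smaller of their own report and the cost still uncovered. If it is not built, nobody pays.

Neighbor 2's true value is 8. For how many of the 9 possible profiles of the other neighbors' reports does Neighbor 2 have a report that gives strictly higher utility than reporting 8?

Others report (8, 20): truth gives 0; report 3 gives 5 > 0. Violating.
Others report (20, 8): truth gives 0; report 3 gives 5 > 0. Violating.
Others report (20, 20): truth gives 0; report 3 gives 5 > 0. Violating.
Others report (3, 3): truth gives 0; no alternative beats it.
Others report (3, 8): truth gives 0; no alternative beats it.
(Checking all 9 profiles: 3 have a profitable deviation, 6 do not.)

3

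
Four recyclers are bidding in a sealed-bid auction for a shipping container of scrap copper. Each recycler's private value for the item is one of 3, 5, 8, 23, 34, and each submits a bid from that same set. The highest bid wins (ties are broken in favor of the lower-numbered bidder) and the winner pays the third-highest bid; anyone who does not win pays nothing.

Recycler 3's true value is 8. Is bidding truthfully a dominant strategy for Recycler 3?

Consider the case where Recycler 1 bids 3, Recycler 2 bids 3 and Recycler 4 bids 23.
Truthful bid 8: loses, pays 0, utility 0.
Bid 23 instead: wins, pays 3, utility 8 - 3 = 5.
Since 5 > 0, bidding 23 is strictly better here, so truthful bidding is not dominant.

No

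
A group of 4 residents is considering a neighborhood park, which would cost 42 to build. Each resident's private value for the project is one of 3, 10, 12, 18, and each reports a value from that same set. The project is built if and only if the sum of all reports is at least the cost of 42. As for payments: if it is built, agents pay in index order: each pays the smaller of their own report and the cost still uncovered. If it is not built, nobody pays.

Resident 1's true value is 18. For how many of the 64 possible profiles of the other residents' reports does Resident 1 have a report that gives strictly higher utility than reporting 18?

42

Others report (3, 10, 18): truth gives 0; report 12 gives 6 > 0. Violating.
Others report (3, 12, 18): truth gives 0; report 10 gives 8 > 0. Violating.
Others report (3, 18, 10): truth gives 0; report 12 gives 6 > 0. Violating.
Others report (3, 18, 12): truth gives 0; report 10 gives 8 > 0. Violating.
Others report (3, 3, 3): truth gives 0; no alternative beats it.
Others report (3, 3, 10): truth gives 0; no alternative beats it.
(Checking all 64 profiles: 42 have a profitable deviation, 22 do not.)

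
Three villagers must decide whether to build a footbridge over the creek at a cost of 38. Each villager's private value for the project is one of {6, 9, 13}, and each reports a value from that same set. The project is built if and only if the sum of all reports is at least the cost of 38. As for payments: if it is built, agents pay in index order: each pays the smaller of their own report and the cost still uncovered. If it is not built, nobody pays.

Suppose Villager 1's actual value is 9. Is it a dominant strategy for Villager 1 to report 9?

Yes

Check each profile of the others' reports and compare truth against every alternative report.
Others report (6, 6): truth gives 0, best alternative gives 0.
Others report (6, 9): truth gives 0, best alternative gives 0.
Others report (6, 13): truth gives 0, best alternative gives 0.
Others report (9, 6): truth gives 0, best alternative gives 0.
Others report (9, 9): truth gives 0, best alternative gives 0.
Others report (9, 13): truth gives 0, best alternative gives 0.
(Remaining 3 profiles checked similarly; truth is weakly best in each.)
In every case the truthful report is at least as good as any alternative, so it is a dominant strategy.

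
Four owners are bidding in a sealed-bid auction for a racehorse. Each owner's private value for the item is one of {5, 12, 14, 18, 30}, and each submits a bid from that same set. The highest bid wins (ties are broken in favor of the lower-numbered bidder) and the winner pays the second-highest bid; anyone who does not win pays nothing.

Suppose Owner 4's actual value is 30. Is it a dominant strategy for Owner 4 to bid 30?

Yes

Check each profile of the others' bids and compare truth against every alternative bid.
Others bid (5, 5, 18): truth gives 12, best alternative gives 0.
Others bid (5, 12, 18): truth gives 12, best alternative gives 0.
Others bid (5, 14, 18): truth gives 12, best alternative gives 0.
Others bid (5, 18, 5): truth gives 12, best alternative gives 0.
Others bid (5, 18, 12): truth gives 12, best alternative gives 0.
Others bid (5, 18, 14): truth gives 12, best alternative gives 0.
(Remaining 119 profiles checked similarly; truth is weakly best in each.)
In every case the truthful bid is at least as good as any alternative, so it is a dominant strategy.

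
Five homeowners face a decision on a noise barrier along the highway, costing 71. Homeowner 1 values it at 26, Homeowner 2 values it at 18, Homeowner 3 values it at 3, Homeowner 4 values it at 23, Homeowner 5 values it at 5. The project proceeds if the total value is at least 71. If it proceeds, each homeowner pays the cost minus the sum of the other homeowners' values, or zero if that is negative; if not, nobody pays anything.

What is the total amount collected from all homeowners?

Total value 75 ≥ cost 71, so it is built.
Homeowner 1: others sum to 49; max(0, 71 - 49) = 22.
Homeowner 2: others sum to 57; max(0, 71 - 57) = 14.
Homeowner 3: others sum to 72; max(0, 71 - 72) = 0.
Homeowner 4: others sum to 52; max(0, 71 - 52) = 19.
Homeowner 5: others sum to 70; max(0, 71 - 70) = 1.
Total collected = 22 + 14 + 0 + 19 + 1 = 56.

56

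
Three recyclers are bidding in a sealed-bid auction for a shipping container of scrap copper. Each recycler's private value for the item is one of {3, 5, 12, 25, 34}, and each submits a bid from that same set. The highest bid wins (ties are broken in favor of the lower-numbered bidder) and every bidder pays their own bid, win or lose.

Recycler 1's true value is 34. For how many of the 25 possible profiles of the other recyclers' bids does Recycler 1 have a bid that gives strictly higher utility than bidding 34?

16

Others bid (3, 3): truth gives 0; bid 3 gives 31 > 0. Violating.
Others bid (3, 5): truth gives 0; bid 5 gives 29 > 0. Violating.
Others bid (3, 12): truth gives 0; bid 12 gives 22 > 0. Violating.
Others bid (3, 25): truth gives 0; bid 25 gives 9 > 0. Violating.
Others bid (3, 34): truth gives 0; no alternative beats it.
Others bid (5, 34): truth gives 0; no alternative beats it.
(Checking all 25 profiles: 16 have a profitable deviation, 9 do not.)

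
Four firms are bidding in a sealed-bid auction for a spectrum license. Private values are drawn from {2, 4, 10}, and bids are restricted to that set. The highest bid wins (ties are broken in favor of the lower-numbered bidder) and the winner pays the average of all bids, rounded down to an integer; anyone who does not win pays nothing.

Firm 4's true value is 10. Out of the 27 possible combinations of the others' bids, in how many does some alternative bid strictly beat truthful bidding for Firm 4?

Others bid (2, 2, 2): truth gives 6; bid 4 gives 8 > 6. Violating.
Others bid (2, 2, 4): truth gives 6; no alternative beats it.
Others bid (2, 2, 10): truth gives 0; no alternative beats it.
(Checking all 27 profiles: 1 has a profitable deviation, 26 do not.)

1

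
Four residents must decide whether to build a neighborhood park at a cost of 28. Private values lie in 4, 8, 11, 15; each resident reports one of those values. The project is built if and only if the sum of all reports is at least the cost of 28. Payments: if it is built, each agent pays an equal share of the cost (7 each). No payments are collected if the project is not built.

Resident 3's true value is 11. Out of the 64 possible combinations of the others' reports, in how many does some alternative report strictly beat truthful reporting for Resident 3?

Others report (4, 4, 8): truth gives 0; report 15 gives 4 > 0. Violating.
Others report (4, 8, 4): truth gives 0; report 15 gives 4 > 0. Violating.
Others report (8, 4, 4): truth gives 0; report 15 gives 4 > 0. Violating.
Others report (4, 4, 4): truth gives 0; no alternative beats it.
Others report (4, 4, 11): truth gives 4; no alternative beats it.
(Checking all 64 profiles: 3 have a profitable deviation, 61 do not.)

3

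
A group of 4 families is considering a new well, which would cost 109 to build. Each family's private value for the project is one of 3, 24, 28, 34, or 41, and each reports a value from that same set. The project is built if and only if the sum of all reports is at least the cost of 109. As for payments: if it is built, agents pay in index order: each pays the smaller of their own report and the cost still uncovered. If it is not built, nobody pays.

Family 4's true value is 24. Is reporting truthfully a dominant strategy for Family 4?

Yes

Check each profile of the others' reports and compare truth against every alternative report.
Others report (28, 41, 41): truth gives 24, best alternative gives 24.
Others report (34, 34, 41): truth gives 24, best alternative gives 24.
Others report (34, 41, 34): truth gives 24, best alternative gives 24.
Others report (34, 41, 41): truth gives 24, best alternative gives 24.
Others report (41, 28, 41): truth gives 24, best alternative gives 24.
Others report (41, 34, 34): truth gives 24, best alternative gives 24.
(Remaining 119 profiles checked similarly; truth is weakly best in each.)
In every case the truthful report is at least as good as any alternative, so it is a dominant strategy.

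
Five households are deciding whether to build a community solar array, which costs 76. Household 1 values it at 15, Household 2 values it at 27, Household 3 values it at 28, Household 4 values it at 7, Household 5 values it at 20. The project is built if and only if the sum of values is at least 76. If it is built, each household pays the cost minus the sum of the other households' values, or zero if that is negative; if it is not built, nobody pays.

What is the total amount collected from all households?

Total value 97 ≥ cost 76, so it is built.
Household 1: others sum to 82; max(0, 76 - 82) = 0.
Household 2: others sum to 70; max(0, 76 - 70) = 6.
Household 3: others sum to 69; max(0, 76 - 69) = 7.
Household 4: others sum to 90; max(0, 76 - 90) = 0.
Household 5: others sum to 77; max(0, 76 - 77) = 0.
Total collected = 0 + 6 + 7 + 0 + 0 = 13.

13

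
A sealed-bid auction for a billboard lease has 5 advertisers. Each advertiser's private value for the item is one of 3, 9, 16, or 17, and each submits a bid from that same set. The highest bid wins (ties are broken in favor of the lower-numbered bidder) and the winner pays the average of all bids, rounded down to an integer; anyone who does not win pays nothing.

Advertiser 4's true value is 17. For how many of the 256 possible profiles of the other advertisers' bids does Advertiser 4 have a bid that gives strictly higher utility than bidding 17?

Others bid (3, 3, 3, 3): truth gives 12; bid 9 gives 13 > 12. Violating.
Others bid (3, 3, 3, 9): truth gives 10; bid 9 gives 12 > 10. Violating.
Others bid (3, 3, 9, 3): truth gives 10; bid 16 gives 11 > 10. Violating.
Others bid (3, 9, 3, 3): truth gives 10; bid 16 gives 11 > 10. Violating.
Others bid (3, 3, 3, 16): truth gives 9; no alternative beats it.
Others bid (3, 3, 3, 17): truth gives 9; no alternative beats it.
(Checking all 256 profiles: 6 have a profitable deviation, 250 do not.)

6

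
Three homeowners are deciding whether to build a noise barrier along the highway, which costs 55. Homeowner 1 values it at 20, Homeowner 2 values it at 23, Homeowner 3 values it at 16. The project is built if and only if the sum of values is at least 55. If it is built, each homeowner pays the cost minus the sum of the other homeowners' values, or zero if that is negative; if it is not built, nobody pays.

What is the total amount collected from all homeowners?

Total value 59 ≥ cost 55, so it is built.
Homeowner 1: others sum to 39; max(0, 55 - 39) = 16.
Homeowner 2: others sum to 36; max(0, 55 - 36) = 19.
Homeowner 3: others sum to 43; max(0, 55 - 43) = 12.
Total collected = 16 + 19 + 12 = 47.

47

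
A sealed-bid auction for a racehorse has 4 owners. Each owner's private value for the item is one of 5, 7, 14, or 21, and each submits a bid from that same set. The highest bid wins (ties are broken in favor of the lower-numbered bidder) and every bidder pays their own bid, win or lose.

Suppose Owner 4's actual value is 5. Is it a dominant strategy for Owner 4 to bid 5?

Consider the case where Owner 1 bids 5, Owner 2 bids 5 and Owner 3 bids 5.
Truthful bid 5: loses but pays 5, utility -5.
Bid 7 instead: wins, pays 7, utility 5 - 7 = -2.
Since -2 > -5, bidding 7 is strictly better here, so truthful bidding is not dominant.

No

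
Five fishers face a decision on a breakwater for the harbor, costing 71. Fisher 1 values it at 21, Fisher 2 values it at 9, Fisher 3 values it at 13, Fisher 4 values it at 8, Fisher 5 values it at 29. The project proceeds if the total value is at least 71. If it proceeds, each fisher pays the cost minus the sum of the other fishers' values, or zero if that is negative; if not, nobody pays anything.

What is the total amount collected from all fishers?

Total value 80 ≥ cost 71, so it is built.
Fisher 1: others sum to 59; max(0, 71 - 59) = 12.
Fisher 2: others sum to 71; max(0, 71 - 71) = 0.
Fisher 3: others sum to 67; max(0, 71 - 67) = 4.
Fisher 4: others sum to 72; max(0, 71 - 72) = 0.
Fisher 5: others sum to 51; max(0, 71 - 51) = 20.
Total collected = 12 + 0 + 4 + 0 + 20 = 36.

36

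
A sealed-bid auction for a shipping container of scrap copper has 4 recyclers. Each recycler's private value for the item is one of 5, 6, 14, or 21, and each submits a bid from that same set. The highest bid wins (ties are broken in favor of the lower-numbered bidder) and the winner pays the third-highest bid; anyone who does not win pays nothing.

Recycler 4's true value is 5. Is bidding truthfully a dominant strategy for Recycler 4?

Check each profile of the others' bids and compare truth against every alternative bid.
Others bid (5, 5, 5): truth gives 0, best alternative gives 0.
Others bid (5, 5, 6): truth gives 0, best alternative gives 0.
Others bid (5, 5, 14): truth gives 0, best alternative gives 0.
Others bid (5, 5, 21): truth gives 0, best alternative gives 0.
Others bid (5, 6, 5): truth gives 0, best alternative gives 0.
Others bid (5, 6, 6): truth gives 0, best alternative gives 0.
(Remaining 58 profiles checked similarly; truth is weakly best in each.)
In every case the truthful bid is at least as good as any alternative, so it is a dominant strategy.

Yes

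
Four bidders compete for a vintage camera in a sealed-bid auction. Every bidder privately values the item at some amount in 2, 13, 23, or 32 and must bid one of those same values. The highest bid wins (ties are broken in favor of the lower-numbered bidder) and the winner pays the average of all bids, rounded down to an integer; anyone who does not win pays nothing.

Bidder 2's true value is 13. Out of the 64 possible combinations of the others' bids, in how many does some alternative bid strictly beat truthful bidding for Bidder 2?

5

Others bid (2, 2, 23): truth gives 0; bid 23 gives 1 > 0. Violating.
Others bid (2, 23, 2): truth gives 0; bid 23 gives 1 > 0. Violating.
Others bid (13, 2, 2): truth gives 0; bid 23 gives 3 > 0. Violating.
Others bid (13, 2, 13): truth gives 0; bid 23 gives 1 > 0. Violating.
Others bid (2, 2, 2): truth gives 9; no alternative beats it.
Others bid (2, 2, 13): truth gives 6; no alternative beats it.
(Checking all 64 profiles: 5 have a profitable deviation, 59 do not.)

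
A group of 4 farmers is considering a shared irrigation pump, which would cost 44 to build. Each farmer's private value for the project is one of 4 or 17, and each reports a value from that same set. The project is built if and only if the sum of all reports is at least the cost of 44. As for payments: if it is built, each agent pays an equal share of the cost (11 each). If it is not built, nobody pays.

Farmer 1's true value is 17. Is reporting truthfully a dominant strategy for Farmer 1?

Check each profile of the others' reports and compare truth against every alternative report.
Others report (4, 17, 17): truth gives 6, best alternative gives 0.
Others report (17, 4, 17): truth gives 6, best alternative gives 0.
Others report (17, 17, 4): truth gives 6, best alternative gives 0.
Others report (17, 17, 17): truth gives 6, best alternative gives 6.
Others report (4, 4, 4): truth gives 0, best alternative gives 0.
Others report (4, 4, 17): truth gives 0, best alternative gives 0.
(Remaining 2 profiles checked similarly; truth is weakly best in each.)
In every case the truthful report is at least as good as any alternative, so it is a dominant strategy.

Yes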